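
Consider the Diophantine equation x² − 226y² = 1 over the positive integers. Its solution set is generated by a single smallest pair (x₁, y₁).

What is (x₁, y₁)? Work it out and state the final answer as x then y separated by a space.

451 30

[15; 30] for √226; ℓ=1 ⇒ convergent index 1
a_0=15:  p_0=15·1+0=15,  q_0=15·0+1=1
a_1=30:  p_1=30·15+1=451,  q_1=30·1+0=30
(x₁, y₁) = (451, 30);  451² − 226·30² = 1 ✓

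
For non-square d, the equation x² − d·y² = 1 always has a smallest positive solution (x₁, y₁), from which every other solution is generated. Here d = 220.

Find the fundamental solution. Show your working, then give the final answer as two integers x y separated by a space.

89 6

[14; 1,4,1,28] for √220; ℓ=4 ⇒ convergent index 3
k=0  a_k=14  p_k/q_k = 14/1
k=1  a_k=1  p_k/q_k = 15/1
k=2  a_k=4  p_k/q_k = 74/5
k=3  a_k=1  p_k/q_k = 89/6
(x₁, y₁) = (89, 6);  89² − 220·6² = 1 ✓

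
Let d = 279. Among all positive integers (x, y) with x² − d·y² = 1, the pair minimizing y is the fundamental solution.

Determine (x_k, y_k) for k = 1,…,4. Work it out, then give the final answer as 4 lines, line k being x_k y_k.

d=279: √d = [16; 1,2,2,1,2,2,1,32] (ℓ=8, even), read p_7/q_7
k=0  a_k=16  p_k/q_k = 16/1
…
k=3  a_k=2  p_k/q_k = 117/7
k=4  a_k=1  p_k/q_k = 167/10
k=5  a_k=2  p_k/q_k = 451/27
k=6  a_k=2  p_k/q_k = 1069/64
k=7  a_k=1  p_k/q_k = 1520/91
(x₁, y₁) = (1520, 91);  1520² − 279·91² = 1 ✓
k=2:  x_2 = 1520·1520+279·91·91 = 4620799,  y_2 = 1520·91+91·1520 = 276640
k=3:  x_3 = 1520·4620799+279·91·276640 = 14047227440,  y_3 = 1520·276640+91·4620799 = 840985509
k=4:  x_4 = 1520·14047227440+279·91·840985509 = 42703566796801,  y_4 = 1520·840985509+91·14047227440 = 2556595670720

1520 91
4620799 276640
14047227440 840985509
42703566796801 2556595670720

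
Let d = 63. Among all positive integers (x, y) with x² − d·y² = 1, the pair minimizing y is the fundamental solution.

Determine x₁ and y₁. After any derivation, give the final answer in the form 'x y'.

8 1

[7; 1,14] for √63; ℓ=2 ⇒ convergent index 1
k=0  a_k=7  p_k/q_k = 7/1
k=1  a_k=1  p_k/q_k = 8/1
(x₁, y₁) = (8, 1);  8² − 63·1² = 1 ✓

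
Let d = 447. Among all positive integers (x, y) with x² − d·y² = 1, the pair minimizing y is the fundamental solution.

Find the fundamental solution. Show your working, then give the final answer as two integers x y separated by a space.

148 7

√447 → a₀=21, period (7,42); ℓ=2 even so k=1
step 0: (21, 1)  from 21·(1,0) + (0,1)
step 1: (148, 7)  from 7·(21,1) + (1,0)
fundamental: x₁=148, y₁=7  (since 21904 − 447·49 = 1)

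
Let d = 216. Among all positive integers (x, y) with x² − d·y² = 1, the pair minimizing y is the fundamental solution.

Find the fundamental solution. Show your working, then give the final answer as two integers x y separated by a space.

d=216: √d = [14; 1,2,3,2,1,28] (ℓ=6, even), read p_5/q_5
i=0: a=14 ⇒ p=14, q=1
…
i=3: a=3 ⇒ p=147, q=10
i=4: a=2 ⇒ p=338, q=23
i=5: a=1 ⇒ p=485, q=33
→ (485, 33).  Check: 485²=235225, 216·33²=235224, difference 1.

485 33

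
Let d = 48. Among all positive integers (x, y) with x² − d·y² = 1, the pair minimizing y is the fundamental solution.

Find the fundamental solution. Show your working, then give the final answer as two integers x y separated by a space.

7 1

√48 = [6; 1,12, …], period ℓ=2 (even) → k=1
step 0: (6, 1)  from 6·(1,0) + (0,1)
step 1: (7, 1)  from 1·(6,1) + (1,0)
(x₁, y₁) = (7, 1);  7² − 48·1² = 1 ✓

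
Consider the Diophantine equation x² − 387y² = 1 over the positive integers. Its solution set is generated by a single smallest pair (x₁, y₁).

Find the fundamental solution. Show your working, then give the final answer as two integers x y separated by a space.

d=387: √d = [19; 1,2,19,2,1,38] (ℓ=6, even), read p_5/q_5
i=0: a=19 ⇒ p=19, q=1
…
i=2: a=2 ⇒ p=59, q=3
…
i=4: a=2 ⇒ p=2341, q=119
i=5: a=1 ⇒ p=3482, q=177
(x₁, y₁) = (3482, 177);  3482² − 387·177² = 1 ✓

3482 177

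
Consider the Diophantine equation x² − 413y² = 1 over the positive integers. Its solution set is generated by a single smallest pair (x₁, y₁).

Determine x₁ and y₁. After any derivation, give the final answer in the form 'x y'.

√413 → a₀=20, period (3,9,1,4,1,9,3,40); ℓ=8 even so k=7
k=0  a_k=20  p_k/q_k = 20/1
…
k=3  a_k=1  p_k/q_k = 630/31
k=4  a_k=4  p_k/q_k = 3089/152
k=5  a_k=1  p_k/q_k = 3719/183
k=6  a_k=9  p_k/q_k = 36560/1799
k=7  a_k=3  p_k/q_k = 113399/5580
fundamental: x₁=113399, y₁=5580  (since 12859333201 − 413·31136400 = 1)

113399 5580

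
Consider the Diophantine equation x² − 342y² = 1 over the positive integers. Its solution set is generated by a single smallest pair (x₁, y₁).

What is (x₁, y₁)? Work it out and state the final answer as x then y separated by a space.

37 2

√342 → a₀=18, period (2,36); ℓ=2 even so k=1
step 0: (18, 1)  from 18·(1,0) + (0,1)
step 1: (37, 2)  from 2·(18,1) + (1,0)
fundamental: x₁=37, y₁=2  (since 1369 − 342·4 = 1)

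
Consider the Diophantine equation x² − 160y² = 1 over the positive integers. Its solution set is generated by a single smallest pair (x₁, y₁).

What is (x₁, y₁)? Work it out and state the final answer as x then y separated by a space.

√160 = [12; 1,1,1,5,1,1,1,24, …], period ℓ=8 (even) → k=7
a_0=12:  p_0=12·1+0=12,  q_0=12·0+1=1
a_1=1:  p_1=1·12+1=13,  q_1=1·1+0=1
a_2=1:  p_2=1·13+12=25,  q_2=1·1+1=2
…
a_6=1:  p_6=1·253+215=468,  q_6=1·20+17=37
a_7=1:  p_7=1·468+253=721,  q_7=1·37+20=57
→ (721, 57).  Check: 721²=519841, 160·57²=519840, difference 1.

721 57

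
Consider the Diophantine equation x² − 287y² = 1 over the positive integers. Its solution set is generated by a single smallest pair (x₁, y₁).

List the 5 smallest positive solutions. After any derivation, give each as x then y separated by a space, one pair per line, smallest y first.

288 17
165887 9792
95550624 5640175
55036993537 3248731008
31701212726688 1871263420433

√287 = [16; 1,15,1,32, …], period ℓ=4 (even) → k=3
i=0: a=16 ⇒ p=16, q=1
i=1: a=1 ⇒ p=17, q=1
i=2: a=15 ⇒ p=271, q=16
i=3: a=1 ⇒ p=288, q=17
(x₁, y₁) = (288, 17);  288² − 287·17² = 1 ✓
k=2:  x_2 = 288·288+287·17·17 = 165887,  y_2 = 288·17+17·288 = 9792
k=3:  x_3 = 288·165887+287·17·9792 = 95550624,  y_3 = 288·9792+17·165887 = 5640175
k=4:  x_4 = 288·95550624+287·17·5640175 = 55036993537,  y_4 = 288·5640175+17·95550624 = 3248731008
k=5:  x_5 = 288·55036993537+287·17·3248731008 = 31701212726688,  y_5 = 288·3248731008+17·55036993537 = 1871263420433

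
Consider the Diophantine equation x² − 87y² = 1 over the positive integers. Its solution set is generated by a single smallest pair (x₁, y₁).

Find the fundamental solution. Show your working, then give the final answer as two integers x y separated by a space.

28 3

d=87: √d = [9; 3,18] (ℓ=2, even), read p_1/q_1
i=0: a=9 ⇒ p=9, q=1
i=1: a=3 ⇒ p=28, q=3
(x₁, y₁) = (28, 3);  28² − 87·3² = 1 ✓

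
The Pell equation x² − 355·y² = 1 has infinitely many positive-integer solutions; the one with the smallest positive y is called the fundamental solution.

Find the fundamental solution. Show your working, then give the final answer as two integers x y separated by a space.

[18; 1,5,3,3,1,6,1,3,3,5,1,36] for √355; ℓ=12 ⇒ convergent index 11
k=0  a_k=18  p_k/q_k = 18/1
…
k=2  a_k=5  p_k/q_k = 113/6
…
k=5  a_k=1  p_k/q_k = 1545/82
…
k=8  a_k=3  p_k/q_k = 46463/2466
…
k=10  a_k=5  p_k/q_k = 803418/42641
k=11  a_k=1  p_k/q_k = 954809/50676
(x₁, y₁) = (954809, 50676);  954809² − 355·50676² = 1 ✓

954809 50676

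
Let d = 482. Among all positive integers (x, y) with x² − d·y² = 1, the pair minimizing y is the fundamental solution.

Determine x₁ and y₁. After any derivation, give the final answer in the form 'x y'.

483 22

√482 = [21; 1,20,1,42, …], period ℓ=4 (even) → k=3
i=0: a=21 ⇒ p=21, q=1
…
i=2: a=20 ⇒ p=461, q=21
i=3: a=1 ⇒ p=483, q=22
(x₁, y₁) = (483, 22);  483² − 482·22² = 1 ✓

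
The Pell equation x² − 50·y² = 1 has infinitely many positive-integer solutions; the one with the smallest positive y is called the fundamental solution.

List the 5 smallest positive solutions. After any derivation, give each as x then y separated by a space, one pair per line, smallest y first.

99 14
19601 2772
3880899 548842
768398401 108667944
152139002499 21515704070

√50 → a₀=7, period (14); ℓ=1 odd so k=1
a_0=7:  p_0=7·1+0=7,  q_0=7·0+1=1
a_1=14:  p_1=14·7+1=99,  q_1=14·1+0=14
→ (99, 14).  Check: 99²=9801, 50·14²=9800, difference 1.
(99+14√50)^2 = 19601 + 2772√50
(99+14√50)^3 = 3880899 + 548842√50
(99+14√50)^4 = 768398401 + 108667944√50
(99+14√50)^5 = 152139002499 + 21515704070√50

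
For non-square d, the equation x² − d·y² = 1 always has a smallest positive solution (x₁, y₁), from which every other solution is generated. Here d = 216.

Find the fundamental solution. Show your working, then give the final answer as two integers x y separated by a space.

485 33

d=216: √d = [14; 1,2,3,2,1,28] (ℓ=6, even), read p_5/q_5
i=0: a=14 ⇒ p=14, q=1
…
i=2: a=2 ⇒ p=44, q=3
…
i=4: a=2 ⇒ p=338, q=23
i=5: a=1 ⇒ p=485, q=33
(x₁, y₁) = (485, 33);  485² − 216·33² = 1 ✓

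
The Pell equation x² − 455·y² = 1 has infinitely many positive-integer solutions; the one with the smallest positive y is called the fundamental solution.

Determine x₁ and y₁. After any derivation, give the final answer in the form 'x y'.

√455 → a₀=21, period (3,42); ℓ=2 even so k=1
a_0=21:  p_0=21·1+0=21,  q_0=21·0+1=1
a_1=3:  p_1=3·21+1=64,  q_1=3·1+0=3
fundamental: x₁=64, y₁=3  (since 4096 − 455·9 = 1)

64 3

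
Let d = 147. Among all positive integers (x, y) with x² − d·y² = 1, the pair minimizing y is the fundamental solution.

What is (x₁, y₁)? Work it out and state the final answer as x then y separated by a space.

√147 → a₀=12, period (8,24); ℓ=2 even so k=1
k=0  a_k=12  p_k/q_k = 12/1
k=1  a_k=8  p_k/q_k = 97/8
→ (97, 8).  Check: 97²=9409, 147·8²=9408, difference 1.

97 8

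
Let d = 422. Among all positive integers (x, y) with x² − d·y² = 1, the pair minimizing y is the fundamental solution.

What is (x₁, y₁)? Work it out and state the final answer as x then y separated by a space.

√422 → a₀=20, period (1,1,5,2,1,…,1,1,40); ℓ=14 even so k=13
step 0: (20, 1)  from 20·(1,0) + (0,1)
…
step 3: (226, 11)  from 5·(41,2) + (21,1)
step 4: (493, 24)  from 2·(226,11) + (41,2)
step 5: (719, 35)  from 1·(493,24) + (226,11)
step 6: (2650, 129)  from 3·(719,35) + (493,24)
step 7: (53719, 2615)  from 20·(2650,129) + (719,35)
step 8: (163807, 7974)  from 3·(53719,2615) + (2650,129)
step 9: (217526, 10589)  from 1·(163807,7974) + (53719,2615)
step 10: (598859, 29152)  from 2·(217526,10589) + (163807,7974)
step 11: (3211821, 156349)  from 5·(598859,29152) + (217526,10589)
step 12: (3810680, 185501)  from 1·(3211821,156349) + (598859,29152)
step 13: (7022501, 341850)  from 1·(3810680,185501) + (3211821,156349)
fundamental: x₁=7022501, y₁=341850  (since 49315520295001 − 422·116861422500 = 1)

7022501 341850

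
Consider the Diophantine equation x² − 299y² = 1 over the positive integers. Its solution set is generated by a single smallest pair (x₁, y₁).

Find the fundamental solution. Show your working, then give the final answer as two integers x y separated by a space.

√299 → a₀=17, period (3,2,3,34); ℓ=4 even so k=3
step 0: (17, 1)  from 17·(1,0) + (0,1)
step 1: (52, 3)  from 3·(17,1) + (1,0)
step 2: (121, 7)  from 2·(52,3) + (17,1)
step 3: (415, 24)  from 3·(121,7) + (52,3)
fundamental: x₁=415, y₁=24  (since 172225 − 299·576 = 1)

415 24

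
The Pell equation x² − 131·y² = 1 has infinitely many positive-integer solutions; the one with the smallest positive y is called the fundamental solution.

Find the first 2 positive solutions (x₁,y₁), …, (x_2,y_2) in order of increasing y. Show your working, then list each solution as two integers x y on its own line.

d=131: √d = [11; 2,4,11,4,2,22] (ℓ=6, even), read p_5/q_5
i=0: a=11 ⇒ p=11, q=1
i=1: a=2 ⇒ p=23, q=2
…
i=4: a=4 ⇒ p=4727, q=413
i=5: a=2 ⇒ p=10610, q=927
→ (10610, 927).  Check: 10610²=112572100, 131·927²=112572099, difference 1.
(10610+927√131)^2 = 225144199 + 19670940√131

10610 927
225144199 19670940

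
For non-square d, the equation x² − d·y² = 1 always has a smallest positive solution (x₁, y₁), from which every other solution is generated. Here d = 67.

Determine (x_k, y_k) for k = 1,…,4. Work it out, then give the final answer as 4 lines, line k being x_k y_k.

√67 → a₀=8, period (5,2,1,1,7,1,1,2,5,16); ℓ=10 even so k=9
k=0  a_k=8  p_k/q_k = 8/1
k=1  a_k=5  p_k/q_k = 41/5
k=2  a_k=2  p_k/q_k = 90/11
k=3  a_k=1  p_k/q_k = 131/16
…
k=5  a_k=7  p_k/q_k = 1678/205
k=6  a_k=1  p_k/q_k = 1899/232
k=7  a_k=1  p_k/q_k = 3577/437
k=8  a_k=2  p_k/q_k = 9053/1106
k=9  a_k=5  p_k/q_k = 48842/5967
fundamental: x₁=48842, y₁=5967  (since 2385540964 − 67·35605089 = 1)
n=2: (48842,5967)∘(48842,5967) = (48842·48842+67·5967·5967, 48842·5967+5967·48842) = (4771081927,582880428)
n=3: (4771081927,582880428)∘(48842,5967) = (48842·4771081927+67·5967·582880428, 48842·582880428+5967·4771081927) = (466058366908226,56938091722785)
n=4: (466058366908226,56938091722785)∘(48842,5967) = (48842·466058366908226+67·5967·56938091722785, 48842·56938091722785+5967·466058366908226) = (45526445508292066657,5561940551265649512)

48842 5967
4771081927 582880428
466058366908226 56938091722785
45526445508292066657 5561940551265649512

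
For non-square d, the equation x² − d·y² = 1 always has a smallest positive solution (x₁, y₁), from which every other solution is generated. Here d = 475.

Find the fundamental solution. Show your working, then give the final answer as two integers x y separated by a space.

57799 2652

d=475: √d = [21; 1,3,1,6,2,6,1,3,1,42] (ℓ=10, even), read p_9/q_9
step 0: (21, 1)  from 21·(1,0) + (0,1)
…
step 2: (87, 4)  from 3·(22,1) + (21,1)
…
step 4: (741, 34)  from 6·(109,5) + (87,4)
…
step 7: (11878, 545)  from 1·(10287,472) + (1591,73)
step 8: (45921, 2107)  from 3·(11878,545) + (10287,472)
step 9: (57799, 2652)  from 1·(45921,2107) + (11878,545)
fundamental: x₁=57799, y₁=2652  (since 3340724401 − 475·7033104 = 1)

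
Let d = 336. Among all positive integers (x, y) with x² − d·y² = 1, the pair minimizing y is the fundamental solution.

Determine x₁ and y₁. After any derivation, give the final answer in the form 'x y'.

55 3

√336 → a₀=18, period (3,36); ℓ=2 even so k=1
k=0  a_k=18  p_k/q_k = 18/1
k=1  a_k=3  p_k/q_k = 55/3
fundamental: x₁=55, y₁=3  (since 3025 − 336·9 = 1)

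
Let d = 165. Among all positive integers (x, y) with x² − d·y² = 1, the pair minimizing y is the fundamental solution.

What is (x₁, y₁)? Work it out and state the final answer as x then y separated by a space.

1079 84

√165 → a₀=12, period (1,5,2,5,1,24); ℓ=6 even so k=5
a_0=12:  p_0=12·1+0=12,  q_0=12·0+1=1
a_1=1:  p_1=1·12+1=13,  q_1=1·1+0=1
a_2=5:  p_2=5·13+12=77,  q_2=5·1+1=6
a_3=2:  p_3=2·77+13=167,  q_3=2·6+1=13
a_4=5:  p_4=5·167+77=912,  q_4=5·13+6=71
a_5=1:  p_5=1·912+167=1079,  q_5=1·71+13=84
(x₁, y₁) = (1079, 84);  1079² − 165·84² = 1 ✓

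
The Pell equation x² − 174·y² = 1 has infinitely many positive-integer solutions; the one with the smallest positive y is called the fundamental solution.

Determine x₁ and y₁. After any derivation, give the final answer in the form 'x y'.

√174 = [13; 5,4,5,26, …], period ℓ=4 (even) → k=3
i=0: a=13 ⇒ p=13, q=1
i=1: a=5 ⇒ p=66, q=5
i=2: a=4 ⇒ p=277, q=21
i=3: a=5 ⇒ p=1451, q=110
(x₁, y₁) = (1451, 110);  1451² − 174·110² = 1 ✓

1451 110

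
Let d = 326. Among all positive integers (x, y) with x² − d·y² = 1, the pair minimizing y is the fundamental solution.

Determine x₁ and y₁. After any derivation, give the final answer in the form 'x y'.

325 18

d=326: √d = [18; 18,36] (ℓ=2, even), read p_1/q_1
i=0: a=18 ⇒ p=18, q=1
i=1: a=18 ⇒ p=325, q=18
fundamental: x₁=325, y₁=18  (since 105625 − 326·324 = 1)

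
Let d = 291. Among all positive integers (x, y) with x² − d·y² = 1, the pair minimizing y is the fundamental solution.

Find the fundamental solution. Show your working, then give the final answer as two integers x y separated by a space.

d=291: √d = [17; 17,34] (ℓ=2, even), read p_1/q_1
k=0  a_k=17  p_k/q_k = 17/1
k=1  a_k=17  p_k/q_k = 290/17
fundamental: x₁=290, y₁=17  (since 84100 − 291·289 = 1)

290 17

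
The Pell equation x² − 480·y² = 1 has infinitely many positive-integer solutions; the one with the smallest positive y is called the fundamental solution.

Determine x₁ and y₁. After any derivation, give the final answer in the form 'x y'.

241 11

√480 → a₀=21, period (1,9,1,42); ℓ=4 even so k=3
a_0=21:  p_0=21·1+0=21,  q_0=21·0+1=1
a_1=1:  p_1=1·21+1=22,  q_1=1·1+0=1
a_2=9:  p_2=9·22+21=219,  q_2=9·1+1=10
a_3=1:  p_3=1·219+22=241,  q_3=1·10+1=11
fundamental: x₁=241, y₁=11  (since 58081 − 480·121 = 1)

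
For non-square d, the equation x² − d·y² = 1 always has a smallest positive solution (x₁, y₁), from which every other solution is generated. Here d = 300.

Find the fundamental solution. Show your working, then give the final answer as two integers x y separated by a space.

1351 78

[17; 3,8,3,34] for √300; ℓ=4 ⇒ convergent index 3
i=0: a=17 ⇒ p=17, q=1
i=1: a=3 ⇒ p=52, q=3
i=2: a=8 ⇒ p=433, q=25
i=3: a=3 ⇒ p=1351, q=78
→ (1351, 78).  Check: 1351²=1825201, 300·78²=1825200, difference 1.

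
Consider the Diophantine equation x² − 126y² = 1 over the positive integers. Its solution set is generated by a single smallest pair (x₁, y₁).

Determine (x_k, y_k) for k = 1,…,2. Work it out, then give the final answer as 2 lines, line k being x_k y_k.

449 40
403201 35920

√126 → a₀=11, period (4,2,4,22); ℓ=4 even so k=3
step 0: (11, 1)  from 11·(1,0) + (0,1)
step 1: (45, 4)  from 4·(11,1) + (1,0)
step 2: (101, 9)  from 2·(45,4) + (11,1)
step 3: (449, 40)  from 4·(101,9) + (45,4)
(x₁, y₁) = (449, 40);  449² − 126·40² = 1 ✓
k=2:  x_2 = 449·449+126·40·40 = 403201,  y_2 = 449·40+40·449 = 35920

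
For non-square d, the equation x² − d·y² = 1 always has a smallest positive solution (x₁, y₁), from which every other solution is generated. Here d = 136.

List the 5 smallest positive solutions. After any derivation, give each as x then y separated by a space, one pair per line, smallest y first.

d=136: √d = [11; 1,1,1,22] (ℓ=4, even), read p_3/q_3
k=0  a_k=11  p_k/q_k = 11/1
k=1  a_k=1  p_k/q_k = 12/1
k=2  a_k=1  p_k/q_k = 23/2
k=3  a_k=1  p_k/q_k = 35/3
→ (35, 3).  Check: 35²=1225, 136·3²=1224, difference 1.
(x_2, y_2) = (35·35 + 136·3·3, 35·3 + 3·35) = (2449, 210)
(x_3, y_3) = (35·2449 + 136·3·210, 35·210 + 3·2449) = (171395, 14697)
(x_4, y_4) = (35·171395 + 136·3·14697, 35·14697 + 3·171395) = (11995201, 1028580)
(x_5, y_5) = (35·11995201 + 136·3·1028580, 35·1028580 + 3·11995201) = (839492675, 71985903)

35 3
2449 210
171395 14697
11995201 1028580
839492675 71985903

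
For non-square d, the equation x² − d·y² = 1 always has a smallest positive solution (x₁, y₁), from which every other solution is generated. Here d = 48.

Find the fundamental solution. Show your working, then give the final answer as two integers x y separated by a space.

7 1

√48 → a₀=6, period (1,12); ℓ=2 even so k=1
i=0: a=6 ⇒ p=6, q=1
i=1: a=1 ⇒ p=7, q=1
fundamental: x₁=7, y₁=1  (since 49 − 48·1 = 1)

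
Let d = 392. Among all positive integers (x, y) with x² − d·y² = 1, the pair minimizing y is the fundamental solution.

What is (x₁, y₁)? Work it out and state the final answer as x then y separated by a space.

99 5

√392 → a₀=19, period (1,3,1,38); ℓ=4 even so k=3
step 0: (19, 1)  from 19·(1,0) + (0,1)
step 1: (20, 1)  from 1·(19,1) + (1,0)
step 2: (79, 4)  from 3·(20,1) + (19,1)
step 3: (99, 5)  from 1·(79,4) + (20,1)
→ (99, 5).  Check: 99²=9801, 392·5²=9800, difference 1.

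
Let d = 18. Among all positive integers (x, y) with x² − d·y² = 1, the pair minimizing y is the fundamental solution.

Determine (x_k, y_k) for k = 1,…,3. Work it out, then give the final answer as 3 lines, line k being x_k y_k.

17 4
577 136
19601 4620

d=18: √d = [4; 4,8] (ℓ=2, even), read p_1/q_1
i=0: a=4 ⇒ p=4, q=1
i=1: a=4 ⇒ p=17, q=4
fundamental: x₁=17, y₁=4  (since 289 − 18·16 = 1)
k=2:  x_2 = 17·17+18·4·4 = 577,  y_2 = 17·4+4·17 = 136
k=3:  x_3 = 17·577+18·4·136 = 19601,  y_3 = 17·136+4·577 = 4620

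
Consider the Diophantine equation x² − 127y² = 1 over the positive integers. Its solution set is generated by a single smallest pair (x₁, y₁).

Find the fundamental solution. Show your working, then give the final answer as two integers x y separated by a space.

4730624 419775

d=127: √d = [11; 3,1,2,2,7,11,7,2,2,1,3,22] (ℓ=12, even), read p_11/q_11
k=0  a_k=11  p_k/q_k = 11/1
…
k=2  a_k=1  p_k/q_k = 45/4
k=3  a_k=2  p_k/q_k = 124/11
…
k=5  a_k=7  p_k/q_k = 2175/193
…
k=7  a_k=7  p_k/q_k = 171701/15236
…
k=10  a_k=1  p_k/q_k = 1274561/113099
k=11  a_k=3  p_k/q_k = 4730624/419775
fundamental: x₁=4730624, y₁=419775  (since 22378803429376 − 127·176211050625 = 1)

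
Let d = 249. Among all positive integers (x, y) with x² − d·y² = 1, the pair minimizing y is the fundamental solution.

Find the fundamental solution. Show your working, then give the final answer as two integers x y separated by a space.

8553815 542076

√249 → a₀=15, period (1,3,1,1,5,…,3,1,30); ℓ=16 even so k=15
a_0=15:  p_0=15·1+0=15,  q_0=15·0+1=1
…
a_2=3:  p_2=3·16+15=63,  q_2=3·1+1=4
a_3=1:  p_3=1·63+16=79,  q_3=1·4+1=5
a_4=1:  p_4=1·79+63=142,  q_4=1·5+4=9
a_5=5:  p_5=5·142+79=789,  q_5=5·9+5=50
a_6=1:  p_6=1·789+142=931,  q_6=1·50+9=59
a_7=3:  p_7=3·931+789=3582,  q_7=3·59+50=227
…
a_9=3:  p_9=3·36751+3582=113835,  q_9=3·2329+227=7214
a_10=1:  p_10=1·113835+36751=150586,  q_10=1·7214+2329=9543
a_11=5:  p_11=5·150586+113835=866765,  q_11=5·9543+7214=54929
a_12=1:  p_12=1·866765+150586=1017351,  q_12=1·54929+9543=64472
a_13=1:  p_13=1·1017351+866765=1884116,  q_13=1·64472+54929=119401
a_14=3:  p_14=3·1884116+1017351=6669699,  q_14=3·119401+64472=422675
a_15=1:  p_15=1·6669699+1884116=8553815,  q_15=1·422675+119401=542076
fundamental: x₁=8553815, y₁=542076  (since 73167751054225 − 249·293846389776 = 1)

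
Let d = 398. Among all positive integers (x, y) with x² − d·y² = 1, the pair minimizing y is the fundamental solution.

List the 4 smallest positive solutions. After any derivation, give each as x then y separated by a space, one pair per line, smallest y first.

[19; 1,18,1,38] for √398; ℓ=4 ⇒ convergent index 3
i=0: a=19 ⇒ p=19, q=1
…
i=2: a=18 ⇒ p=379, q=19
i=3: a=1 ⇒ p=399, q=20
→ (399, 20).  Check: 399²=159201, 398·20²=159200, difference 1.
(399+20√398)^2 = 318401 + 15960√398
(399+20√398)^3 = 254083599 + 12736060√398
(399+20√398)^4 = 202758393601 + 10163359920√398

399 20
318401 15960
254083599 12736060
202758393601 10163359920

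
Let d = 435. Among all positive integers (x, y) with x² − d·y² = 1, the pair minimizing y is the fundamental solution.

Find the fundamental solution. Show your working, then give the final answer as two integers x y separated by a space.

d=435: √d = [20; 1,5,1,40] (ℓ=4, even), read p_3/q_3
i=0: a=20 ⇒ p=20, q=1
…
i=2: a=5 ⇒ p=125, q=6
i=3: a=1 ⇒ p=146, q=7
→ (146, 7).  Check: 146²=21316, 435·7²=21315, difference 1.

146 7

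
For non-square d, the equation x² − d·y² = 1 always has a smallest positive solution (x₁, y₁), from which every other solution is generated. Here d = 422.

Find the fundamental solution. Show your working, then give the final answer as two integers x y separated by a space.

[20; 1,1,5,2,1,…,1,1,40] for √422; ℓ=14 ⇒ convergent index 13
step 0: (20, 1)  from 20·(1,0) + (0,1)
step 1: (21, 1)  from 1·(20,1) + (1,0)
step 2: (41, 2)  from 1·(21,1) + (20,1)
step 3: (226, 11)  from 5·(41,2) + (21,1)
step 4: (493, 24)  from 2·(226,11) + (41,2)
step 5: (719, 35)  from 1·(493,24) + (226,11)
step 6: (2650, 129)  from 3·(719,35) + (493,24)
step 7: (53719, 2615)  from 20·(2650,129) + (719,35)
step 8: (163807, 7974)  from 3·(53719,2615) + (2650,129)
step 9: (217526, 10589)  from 1·(163807,7974) + (53719,2615)
…
step 11: (3211821, 156349)  from 5·(598859,29152) + (217526,10589)
step 12: (3810680, 185501)  from 1·(3211821,156349) + (598859,29152)
step 13: (7022501, 341850)  from 1·(3810680,185501) + (3211821,156349)
→ (7022501, 341850).  Check: 7022501²=49315520295001, 422·341850²=49315520295000, difference 1.

7022501 341850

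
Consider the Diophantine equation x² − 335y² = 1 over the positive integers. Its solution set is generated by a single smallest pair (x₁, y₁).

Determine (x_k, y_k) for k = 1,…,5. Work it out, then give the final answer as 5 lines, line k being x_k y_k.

[18; 3,3,3,36] for √335; ℓ=4 ⇒ convergent index 3
step 0: (18, 1)  from 18·(1,0) + (0,1)
…
step 2: (183, 10)  from 3·(55,3) + (18,1)
step 3: (604, 33)  from 3·(183,10) + (55,3)
→ (604, 33).  Check: 604²=364816, 335·33²=364815, difference 1.
(604+33√335)^2 = 729631 + 39864√335
(604+33√335)^3 = 881393644 + 48155679√335
(604+33√335)^4 = 1064722792321 + 58172020368√335
(604+33√335)^5 = 1286184251730124 + 70271752448865√335

604 33
729631 39864
881393644 48155679
1064722792321 58172020368
1286184251730124 70271752448865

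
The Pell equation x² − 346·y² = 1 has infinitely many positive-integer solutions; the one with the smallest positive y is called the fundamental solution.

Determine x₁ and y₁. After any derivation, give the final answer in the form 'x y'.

17299 930

√346 = [18; 1,1,1,1,36, …], period ℓ=5 (odd) → k=9
step 0: (18, 1)  from 18·(1,0) + (0,1)
…
step 7: (6901, 371)  from 1·(3497,188) + (3404,183)
step 8: (10398, 559)  from 1·(6901,371) + (3497,188)
step 9: (17299, 930)  from 1·(10398,559) + (6901,371)
→ (17299, 930).  Check: 17299²=299255401, 346·930²=299255400, difference 1.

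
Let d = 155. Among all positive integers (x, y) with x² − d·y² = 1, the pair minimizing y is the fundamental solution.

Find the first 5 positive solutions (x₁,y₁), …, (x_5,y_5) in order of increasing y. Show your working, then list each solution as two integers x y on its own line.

249 20
124001 9960
61752249 4960060
30752496001 2470099920
15314681256249 1230104800100

√155 = [12; 2,4,2,24, …], period ℓ=4 (even) → k=3
a_0=12:  p_0=12·1+0=12,  q_0=12·0+1=1
a_1=2:  p_1=2·12+1=25,  q_1=2·1+0=2
a_2=4:  p_2=4·25+12=112,  q_2=4·2+1=9
a_3=2:  p_3=2·112+25=249,  q_3=2·9+2=20
→ (249, 20).  Check: 249²=62001, 155·20²=62000, difference 1.
n=2: (249,20)∘(249,20) = (249·249+155·20·20, 249·20+20·249) = (124001,9960)
n=3: (124001,9960)∘(249,20) = (249·124001+155·20·9960, 249·9960+20·124001) = (61752249,4960060)
n=4: (61752249,4960060)∘(249,20) = (249·61752249+155·20·4960060, 249·4960060+20·61752249) = (30752496001,2470099920)
n=5: (30752496001,2470099920)∘(249,20) = (249·30752496001+155·20·2470099920, 249·2470099920+20·30752496001) = (15314681256249,1230104800100)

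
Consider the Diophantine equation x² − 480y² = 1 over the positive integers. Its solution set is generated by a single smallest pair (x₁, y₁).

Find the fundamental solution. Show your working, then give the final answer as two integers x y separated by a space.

[21; 1,9,1,42] for √480; ℓ=4 ⇒ convergent index 3
k=0  a_k=21  p_k/q_k = 21/1
k=1  a_k=1  p_k/q_k = 22/1
k=2  a_k=9  p_k/q_k = 219/10
k=3  a_k=1  p_k/q_k = 241/11
(x₁, y₁) = (241, 11);  241² − 480·11² = 1 ✓

241 11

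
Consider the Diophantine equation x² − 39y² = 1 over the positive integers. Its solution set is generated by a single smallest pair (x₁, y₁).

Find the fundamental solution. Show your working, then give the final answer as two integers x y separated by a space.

√39 = [6; 4,12, …], period ℓ=2 (even) → k=1
step 0: (6, 1)  from 6·(1,0) + (0,1)
step 1: (25, 4)  from 4·(6,1) + (1,0)
fundamental: x₁=25, y₁=4  (since 625 − 39·16 = 1)

25 4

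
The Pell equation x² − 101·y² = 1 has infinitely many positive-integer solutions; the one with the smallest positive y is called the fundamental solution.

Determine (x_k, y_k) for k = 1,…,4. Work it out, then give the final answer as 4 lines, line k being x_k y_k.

201 20
80801 8040
32481801 3232060
13057603201 1299280080

[10; 20] for √101; ℓ=1 ⇒ convergent index 1
i=0: a=10 ⇒ p=10, q=1
i=1: a=20 ⇒ p=201, q=20
→ (201, 20).  Check: 201²=40401, 101·20²=40400, difference 1.
(x_2, y_2) = (201·201 + 101·20·20, 201·20 + 20·201) = (80801, 8040)
(x_3, y_3) = (201·80801 + 101·20·8040, 201·8040 + 20·80801) = (32481801, 3232060)
(x_4, y_4) = (201·32481801 + 101·20·3232060, 201·3232060 + 20·32481801) = (13057603201, 1299280080)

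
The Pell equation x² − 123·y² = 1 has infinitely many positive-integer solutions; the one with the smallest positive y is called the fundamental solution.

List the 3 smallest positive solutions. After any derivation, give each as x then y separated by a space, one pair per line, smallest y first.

122 11
29767 2684
7263026 654885

√123 → a₀=11, period (11,22); ℓ=2 even so k=1
step 0: (11, 1)  from 11·(1,0) + (0,1)
step 1: (122, 11)  from 11·(11,1) + (1,0)
fundamental: x₁=122, y₁=11  (since 14884 − 123·121 = 1)
n=2: (122,11)∘(122,11) = (122·122+123·11·11, 122·11+11·122) = (29767,2684)
n=3: (29767,2684)∘(122,11) = (122·29767+123·11·2684, 122·2684+11·29767) = (7263026,654885)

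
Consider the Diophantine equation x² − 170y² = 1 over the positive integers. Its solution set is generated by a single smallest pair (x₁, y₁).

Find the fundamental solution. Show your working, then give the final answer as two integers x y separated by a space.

√170 → a₀=13, period (26); ℓ=1 odd so k=1
step 0: (13, 1)  from 13·(1,0) + (0,1)
step 1: (339, 26)  from 26·(13,1) + (1,0)
fundamental: x₁=339, y₁=26  (since 114921 − 170·676 = 1)

339 26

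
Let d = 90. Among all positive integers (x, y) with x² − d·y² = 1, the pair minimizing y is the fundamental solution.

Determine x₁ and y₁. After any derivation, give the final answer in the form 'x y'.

19 2

√90 = [9; 2,18, …], period ℓ=2 (even) → k=1
i=0: a=9 ⇒ p=9, q=1
i=1: a=2 ⇒ p=19, q=2
fundamental: x₁=19, y₁=2  (since 361 − 90·4 = 1)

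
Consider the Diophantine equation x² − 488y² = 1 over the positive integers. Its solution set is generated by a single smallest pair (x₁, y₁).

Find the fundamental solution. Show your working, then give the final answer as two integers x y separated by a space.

243 11

[22; 11,44] for √488; ℓ=2 ⇒ convergent index 1
i=0: a=22 ⇒ p=22, q=1
i=1: a=11 ⇒ p=243, q=11
fundamental: x₁=243, y₁=11  (since 59049 − 488·121 = 1)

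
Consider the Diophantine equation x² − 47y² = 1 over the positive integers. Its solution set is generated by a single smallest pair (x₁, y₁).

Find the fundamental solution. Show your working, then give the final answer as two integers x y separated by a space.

√47 → a₀=6, period (1,5,1,12); ℓ=4 even so k=3
i=0: a=6 ⇒ p=6, q=1
i=1: a=1 ⇒ p=7, q=1
i=2: a=5 ⇒ p=41, q=6
i=3: a=1 ⇒ p=48, q=7
fundamental: x₁=48, y₁=7  (since 2304 − 47·49 = 1)

48 7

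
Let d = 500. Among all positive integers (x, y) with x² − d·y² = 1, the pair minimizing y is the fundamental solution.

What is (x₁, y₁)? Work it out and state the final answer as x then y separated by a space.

√500 → a₀=22, period (2,1,3,2,1,…,1,2,44); ℓ=14 even so k=13
a_0=22:  p_0=22·1+0=22,  q_0=22·0+1=1
a_1=2:  p_1=2·22+1=45,  q_1=2·1+0=2
…
a_3=3:  p_3=3·67+45=246,  q_3=3·3+2=11
…
a_5=1:  p_5=1·559+246=805,  q_5=1·25+11=36
…
a_8=1:  p_8=1·14445+1364=15809,  q_8=1·646+61=707
…
a_11=3:  p_11=3·76317+30254=259205,  q_11=3·3413+1353=11592
a_12=1:  p_12=1·259205+76317=335522,  q_12=1·11592+3413=15005
a_13=2:  p_13=2·335522+259205=930249,  q_13=2·15005+11592=41602
→ (930249, 41602).  Check: 930249²=865363202001, 500·41602²=865363202000, difference 1.

930249 41602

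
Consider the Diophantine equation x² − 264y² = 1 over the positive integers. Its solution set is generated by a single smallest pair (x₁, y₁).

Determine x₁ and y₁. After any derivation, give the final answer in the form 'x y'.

√264 → a₀=16, period (4,32); ℓ=2 even so k=1
i=0: a=16 ⇒ p=16, q=1
i=1: a=4 ⇒ p=65, q=4
(x₁, y₁) = (65, 4);  65² − 264·4² = 1 ✓

65 4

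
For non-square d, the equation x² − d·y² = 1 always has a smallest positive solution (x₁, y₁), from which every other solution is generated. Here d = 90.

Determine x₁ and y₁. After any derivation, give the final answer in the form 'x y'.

19 2

d=90: √d = [9; 2,18] (ℓ=2, even), read p_1/q_1
step 0: (9, 1)  from 9·(1,0) + (0,1)
step 1: (19, 2)  from 2·(9,1) + (1,0)
→ (19, 2).  Check: 19²=361, 90·2²=360, difference 1.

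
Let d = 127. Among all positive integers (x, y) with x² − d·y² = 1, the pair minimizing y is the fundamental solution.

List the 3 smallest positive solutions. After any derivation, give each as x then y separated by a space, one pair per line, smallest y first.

4730624 419775
44757606858751 3971595379200
423462818377139450624 37576248838264821825

√127 → a₀=11, period (3,1,2,2,7,11,7,2,2,1,3,22); ℓ=12 even so k=11
step 0: (11, 1)  from 11·(1,0) + (0,1)
…
step 6: (24218, 2149)  from 11·(2175,193) + (293,26)
…
step 10: (1274561, 113099)  from 1·(906941,80478) + (367620,32621)
step 11: (4730624, 419775)  from 3·(1274561,113099) + (906941,80478)
→ (4730624, 419775).  Check: 4730624²=22378803429376, 127·419775²=22378803429375, difference 1.
(4730624+419775√127)^2 = 44757606858751 + 3971595379200√127
(4730624+419775√127)^3 = 423462818377139450624 + 37576248838264821825√127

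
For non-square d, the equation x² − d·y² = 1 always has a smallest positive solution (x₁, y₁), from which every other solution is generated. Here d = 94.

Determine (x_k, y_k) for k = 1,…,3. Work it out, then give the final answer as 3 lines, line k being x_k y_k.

d=94: √d = [9; 1,2,3,1,1,…,2,1,18] (ℓ=16, even), read p_15/q_15
k=0  a_k=9  p_k/q_k = 9/1
…
k=3  a_k=3  p_k/q_k = 97/10
k=4  a_k=1  p_k/q_k = 126/13
k=5  a_k=1  p_k/q_k = 223/23
k=6  a_k=5  p_k/q_k = 1241/128
k=7  a_k=1  p_k/q_k = 1464/151
k=8  a_k=8  p_k/q_k = 12953/1336
k=9  a_k=1  p_k/q_k = 14417/1487
…
k=11  a_k=1  p_k/q_k = 99455/10258
k=12  a_k=1  p_k/q_k = 184493/19029
k=13  a_k=3  p_k/q_k = 652934/67345
k=14  a_k=2  p_k/q_k = 1490361/153719
k=15  a_k=1  p_k/q_k = 2143295/221064
→ (2143295, 221064).  Check: 2143295²=4593713457025, 94·221064²=4593713457024, difference 1.
(x_2, y_2) = (2143295·2143295 + 94·221064·221064, 2143295·221064 + 221064·2143295) = (9187426914049, 947610731760)
(x_3, y_3) = (2143295·9187426914049 + 94·221064·947610731760, 2143295·947610731760 + 221064·9187426914049) = (39382732335491159615, 4062018686654877336)

2143295 221064
9187426914049 947610731760
39382732335491159615 4062018686654877336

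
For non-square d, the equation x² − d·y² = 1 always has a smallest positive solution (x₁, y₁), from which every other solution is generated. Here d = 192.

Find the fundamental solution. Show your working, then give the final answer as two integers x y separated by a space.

97 7

[13; 1,5,1,26] for √192; ℓ=4 ⇒ convergent index 3
a_0=13:  p_0=13·1+0=13,  q_0=13·0+1=1
a_1=1:  p_1=1·13+1=14,  q_1=1·1+0=1
a_2=5:  p_2=5·14+13=83,  q_2=5·1+1=6
a_3=1:  p_3=1·83+14=97,  q_3=1·6+1=7
(x₁, y₁) = (97, 7);  97² − 192·7² = 1 ✓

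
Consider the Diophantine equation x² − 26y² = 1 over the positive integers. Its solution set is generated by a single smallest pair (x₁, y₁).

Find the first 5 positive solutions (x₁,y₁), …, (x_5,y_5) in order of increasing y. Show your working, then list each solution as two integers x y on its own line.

51 10
5201 1020
530451 104030
54100801 10610040
5517751251 1082120050

d=26: √d = [5; 10] (ℓ=1, odd), read p_1/q_1
a_0=5:  p_0=5·1+0=5,  q_0=5·0+1=1
a_1=10:  p_1=10·5+1=51,  q_1=10·1+0=10
(x₁, y₁) = (51, 10);  51² − 26·10² = 1 ✓
n=2: (51,10)∘(51,10) = (51·51+26·10·10, 51·10+10·51) = (5201,1020)
n=3: (5201,1020)∘(51,10) = (51·5201+26·10·1020, 51·1020+10·5201) = (530451,104030)
n=4: (530451,104030)∘(51,10) = (51·530451+26·10·104030, 51·104030+10·530451) = (54100801,10610040)
n=5: (54100801,10610040)∘(51,10) = (51·54100801+26·10·10610040, 51·10610040+10·54100801) = (5517751251,1082120050)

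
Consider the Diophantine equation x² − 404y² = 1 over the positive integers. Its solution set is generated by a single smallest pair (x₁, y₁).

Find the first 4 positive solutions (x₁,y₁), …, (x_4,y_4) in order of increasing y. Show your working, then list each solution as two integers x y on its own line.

201 10
80801 4020
32481801 1616030
13057603201 649640040

d=404: √d = [20; 10,40] (ℓ=2, even), read p_1/q_1
step 0: (20, 1)  from 20·(1,0) + (0,1)
step 1: (201, 10)  from 10·(20,1) + (1,0)
(x₁, y₁) = (201, 10);  201² − 404·10² = 1 ✓
(201+10√404)^2 = 80801 + 4020√404
(201+10√404)^3 = 32481801 + 1616030√404
(201+10√404)^4 = 13057603201 + 649640040√404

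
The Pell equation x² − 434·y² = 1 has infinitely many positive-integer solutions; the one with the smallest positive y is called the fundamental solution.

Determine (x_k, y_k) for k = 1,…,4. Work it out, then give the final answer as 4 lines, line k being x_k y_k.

√434 → a₀=20, period (1,4,1,40); ℓ=4 even so k=3
k=0  a_k=20  p_k/q_k = 20/1
…
k=2  a_k=4  p_k/q_k = 104/5
k=3  a_k=1  p_k/q_k = 125/6
(x₁, y₁) = (125, 6);  125² − 434·6² = 1 ✓
(x_2, y_2) = (125·125 + 434·6·6, 125·6 + 6·125) = (31249, 1500)
(x_3, y_3) = (125·31249 + 434·6·1500, 125·1500 + 6·31249) = (7812125, 374994)
(x_4, y_4) = (125·7812125 + 434·6·374994, 125·374994 + 6·7812125) = (1953000001, 93747000)

125 6
31249 1500
7812125 374994
1953000001 93747000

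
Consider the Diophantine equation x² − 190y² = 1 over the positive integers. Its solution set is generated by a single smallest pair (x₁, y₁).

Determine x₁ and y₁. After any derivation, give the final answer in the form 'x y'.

√190 = [13; 1,3,1,1,1,…,3,1,26, …], period ℓ=14 (even) → k=13
a_0=13:  p_0=13·1+0=13,  q_0=13·0+1=1
a_1=1:  p_1=1·13+1=14,  q_1=1·1+0=1
a_2=3:  p_2=3·14+13=55,  q_2=3·1+1=4
…
a_4=1:  p_4=1·69+55=124,  q_4=1·5+4=9
a_5=1:  p_5=1·124+69=193,  q_5=1·9+5=14
a_6=2:  p_6=2·193+124=510,  q_6=2·14+9=37
a_7=2:  p_7=2·510+193=1213,  q_7=2·37+14=88
…
a_10=1:  p_10=1·4149+2936=7085,  q_10=1·301+213=514
…
a_12=3:  p_12=3·11234+7085=40787,  q_12=3·815+514=2959
a_13=1:  p_13=1·40787+11234=52021,  q_13=1·2959+815=3774
→ (52021, 3774).  Check: 52021²=2706184441, 190·3774²=2706184440, difference 1.

52021 3774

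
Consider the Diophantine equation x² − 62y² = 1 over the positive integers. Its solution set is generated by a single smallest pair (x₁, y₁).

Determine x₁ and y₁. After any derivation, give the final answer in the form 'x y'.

63 8

√62 = [7; 1,6,1,14, …], period ℓ=4 (even) → k=3
k=0  a_k=7  p_k/q_k = 7/1
k=1  a_k=1  p_k/q_k = 8/1
k=2  a_k=6  p_k/q_k = 55/7
k=3  a_k=1  p_k/q_k = 63/8
(x₁, y₁) = (63, 8);  63² − 62·8² = 1 ✓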